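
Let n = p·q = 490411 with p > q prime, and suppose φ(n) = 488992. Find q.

593

φ(n) = (p−1)(q−1) = n − (p+q) + 1, so p + q = 490411 − 488992 + 1 = 1420.
p and q are the roots of t² − 1420t + 490411 = 0.
Discriminant: 1420² − 4·490411 = 2016400 − 1961644 = 54756; √54756 = 234.
q = (1420 − 234)/2 = 593, p = (1420 + 234)/2 = 827.
Check: 593 · 827 = 490411.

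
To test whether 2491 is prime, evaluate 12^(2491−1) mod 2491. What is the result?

873

12^1 ≡ 12 (mod 2491)
12^2 ≡ 12^2 = 144 ≡ 144 (mod 2491)
12^4 ≡ 144^2 = 20736 ≡ 808 (mod 2491)
12^8 ≡ 808^2 = 652864 ≡ 222 (mod 2491)
12^16 ≡ 222^2 = 49284 ≡ 1955 (mod 2491)
12^32 ≡ 1955^2 = 3822025 ≡ 831 (mod 2491)
12^64 ≡ 831^2 = 690561 ≡ 554 (mod 2491)
12^128 ≡ 554^2 = 306916 ≡ 523 (mod 2491)
12^256 ≡ 523^2 = 273529 ≡ 2010 (mod 2491)
12^512 ≡ 2010^2 = 4040100 ≡ 2189 (mod 2491)
12^1024 ≡ 2189^2 = 4791721 ≡ 1528 (mod 2491)
12^2048 ≡ 1528^2 = 2334784 ≡ 717 (mod 2491)
2490 = 2048 + 256 + 128 + 32 + 16 + 8 + 2 in binary powers of 2.
So 12^2490 ≡ 717 · 2010 · 523 · 831 · 1955 · 222 · 144 ≡ 873 (mod 2491).
Since 873 ≠ 1, base 12 is a Fermat witness: 2491 is composite.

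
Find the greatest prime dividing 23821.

23821 = 7 · 3403
3403 = 41 · 83
83 is prime.
So 23821 = 7 · 41 · 83; the largest prime factor is 83.

83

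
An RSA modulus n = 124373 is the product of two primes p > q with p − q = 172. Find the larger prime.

Since p = q + 172, we have 124373 = q(q + 172), so q² + 172q − 124373 = 0.
Discriminant: 172² + 4·124373 = 29584 + 497492 = 527076; √527076 = 726.
q = (−172 + 726)/2 = 277, and p = q + 172 = 449.
Check: 277 · 449 = 124373.

449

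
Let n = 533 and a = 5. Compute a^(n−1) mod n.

5^1 ≡ 5 (mod 533)
5^2 ≡ 5^2 = 25 ≡ 25 (mod 533)
5^4 ≡ 25^2 = 625 ≡ 92 (mod 533)
5^8 ≡ 92^2 = 8464 ≡ 469 (mod 533)
5^16 ≡ 469^2 = 219961 ≡ 365 (mod 533)
5^32 ≡ 365^2 = 133225 ≡ 508 (mod 533)
5^64 ≡ 508^2 = 258064 ≡ 92 (mod 533)
5^128 ≡ 92^2 = 8464 ≡ 469 (mod 533)
5^256 ≡ 469^2 = 219961 ≡ 365 (mod 533)
5^512 ≡ 365^2 = 133225 ≡ 508 (mod 533)
532 = 512 + 16 + 4 in binary powers of 2.
So 5^532 ≡ 508 · 365 · 92 ≡ 508 (mod 533).
Since 508 ≠ 1, base 5 is a Fermat witness: 533 is composite.

508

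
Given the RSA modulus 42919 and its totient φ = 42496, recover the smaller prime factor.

167

φ(n) = (p−1)(q−1) = n − (p+q) + 1, so p + q = 42919 − 42496 + 1 = 424.
p and q are the roots of t² − 424t + 42919 = 0.
Discriminant: 424² − 4·42919 = 179776 − 171676 = 8100; √8100 = 90.
q = (424 − 90)/2 = 167, p = (424 + 90)/2 = 257.
Check: 167 · 257 = 42919.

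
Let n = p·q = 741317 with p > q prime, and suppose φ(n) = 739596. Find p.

863

φ(n) = (p−1)(q−1) = n − (p+q) + 1, so p + q = 741317 − 739596 + 1 = 1722.
p and q are the roots of t² − 1722t + 741317 = 0.
Discriminant: 1722² − 4·741317 = 2965284 − 2965268 = 16; √16 = 4.
q = (1722 − 4)/2 = 859, p = (1722 + 4)/2 = 863.
Check: 859 · 863 = 741317.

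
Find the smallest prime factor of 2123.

2123 is odd.
Digit sum 8, not divisible by 3.
Ends in 3: not divisible by 5.
7: 2123 = 7·303 + 2
11: 2123 = 11·193

11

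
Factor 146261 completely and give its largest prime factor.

67

146261 = 37 · 3953
3953 = 59 · 67
67 is prime.
So 146261 = 37 · 59 · 67; the largest prime factor is 67.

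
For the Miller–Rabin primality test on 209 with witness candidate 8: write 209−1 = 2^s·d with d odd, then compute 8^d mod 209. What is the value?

209 − 1 = 208 = 2^4 · 13, so d = 13.
8^1 ≡ 8 (mod 209)
8^2 ≡ 8^2 = 64 ≡ 64 (mod 209)
8^4 ≡ 64^2 = 4096 ≡ 125 (mod 209)
8^8 ≡ 125^2 = 15625 ≡ 159 (mod 209)
13 = 8 + 4 + 1 in binary powers of 2.
So 8^13 ≡ 159 · 125 · 8 ≡ 160 (mod 209).
Squaring chain: 160 → 102 → 163 → 26; never reaches −1, so base 8 is a Miller–Rabin witness that 209 is composite.

160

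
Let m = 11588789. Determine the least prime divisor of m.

11588789 is odd.
Digit sum 47, not divisible by 3.
Ends in 9: not divisible by 5.
7: 11588789 = 7·1655541 + 2
11: 11588789 = 11·1053526 + 3
13: 11588789 = 13·891445 + 4
17: 11588789 = 17·681693 + 8
19: 11588789 = 19·609936 + 5
23: 11588789 = 23·503860 + 9
29: 11588789 = 29·399613 + 12
31: 11588789 = 31·373831 + 28
37: 11588789 = 37·313210 + 19
41: 11588789 = 41·282653 + 16
43: 11588789 = 43·269506 + 31
47: 11588789 = 47·246569 + 46
53: 11588789 = 53·218656 + 21
59: 11588789 = 59·196420 + 9
61: 11588789 = 61·189980 + 9
67: 11588789 = 67·172967

67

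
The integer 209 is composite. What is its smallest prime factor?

11

209 is odd.
Digit sum 11, not divisible by 3.
Ends in 9: not divisible by 5.
7: 209 = 7·29 + 6
11: 209 = 11·19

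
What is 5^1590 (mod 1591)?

1454

5^1 ≡ 5 (mod 1591)
5^2 ≡ 5^2 = 25 ≡ 25 (mod 1591)
5^4 ≡ 25^2 = 625 ≡ 625 (mod 1591)
5^8 ≡ 625^2 = 390625 ≡ 830 (mod 1591)
5^16 ≡ 830^2 = 688900 ≡ 1588 (mod 1591)
5^32 ≡ 1588^2 = 2521744 ≡ 9 (mod 1591)
5^64 ≡ 9^2 = 81 ≡ 81 (mod 1591)
5^128 ≡ 81^2 = 6561 ≡ 197 (mod 1591)
5^256 ≡ 197^2 = 38809 ≡ 625 (mod 1591)
5^512 ≡ 625^2 = 390625 ≡ 830 (mod 1591)
5^1024 ≡ 830^2 = 688900 ≡ 1588 (mod 1591)
1590 = 1024 + 512 + 32 + 16 + 4 + 2 in binary powers of 2.
So 5^1590 ≡ 1588 · 830 · 9 · 1588 · 625 · 25 ≡ 1454 (mod 1591).
Since 1454 ≠ 1, base 5 is a Fermat witness: 1591 is composite.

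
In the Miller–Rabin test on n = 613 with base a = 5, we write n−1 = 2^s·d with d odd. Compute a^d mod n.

613 − 1 = 612 = 2^2 · 153, so d = 153.
5^1 ≡ 5 (mod 613)
5^2 ≡ 5^2 = 25 ≡ 25 (mod 613)
5^4 ≡ 25^2 = 625 ≡ 12 (mod 613)
5^8 ≡ 12^2 = 144 ≡ 144 (mod 613)
5^16 ≡ 144^2 = 20736 ≡ 507 (mod 613)
5^32 ≡ 507^2 = 257049 ≡ 202 (mod 613)
5^64 ≡ 202^2 = 40804 ≡ 346 (mod 613)
5^128 ≡ 346^2 = 119716 ≡ 181 (mod 613)
153 = 128 + 16 + 8 + 1 in binary powers of 2.
So 5^153 ≡ 181 · 507 · 144 · 5 ≡ 35 (mod 613).
Squaring chain: 35 → 612; reaches −1, so base 5 does not prove 613 composite.

35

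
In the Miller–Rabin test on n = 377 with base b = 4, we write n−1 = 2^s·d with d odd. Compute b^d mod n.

377 − 1 = 376 = 2^3 · 47, so d = 47.
4^1 ≡ 4 (mod 377)
4^2 ≡ 4^2 = 16 ≡ 16 (mod 377)
4^4 ≡ 16^2 = 256 ≡ 256 (mod 377)
4^8 ≡ 256^2 = 65536 ≡ 315 (mod 377)
4^16 ≡ 315^2 = 99225 ≡ 74 (mod 377)
4^32 ≡ 74^2 = 5476 ≡ 198 (mod 377)
47 = 32 + 8 + 4 + 2 + 1 in binary powers of 2.
So 4^47 ≡ 198 · 315 · 256 · 16 · 4 ≡ 270 (mod 377).
Squaring chain: 270 → 139 → 94; never reaches −1, so base 4 is a Miller–Rabin witness that 377 is composite.

270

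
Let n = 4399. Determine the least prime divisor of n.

53

4399 is odd.
Digit sum 25, not divisible by 3.
Ends in 9: not divisible by 5.
7: 4399 = 7·628 + 3
11: 4399 = 11·399 + 10
13: 4399 = 13·338 + 5
17: 4399 = 17·258 + 13
19: 4399 = 19·231 + 10
23: 4399 = 23·191 + 6
29: 4399 = 29·151 + 20
31: 4399 = 31·141 + 28
37: 4399 = 37·118 + 33
41: 4399 = 41·107 + 12
43: 4399 = 43·102 + 13
47: 4399 = 47·93 + 28
53: 4399 = 53·83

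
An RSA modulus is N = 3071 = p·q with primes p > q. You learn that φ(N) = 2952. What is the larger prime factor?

φ(n) = (p−1)(q−1) = n − (p+q) + 1, so p + q = 3071 − 2952 + 1 = 120.
p and q are the roots of t² − 120t + 3071 = 0.
Discriminant: 120² − 4·3071 = 14400 − 12284 = 2116; √2116 = 46.
q = (120 − 46)/2 = 37, p = (120 + 46)/2 = 83.
Check: 37 · 83 = 3071.

83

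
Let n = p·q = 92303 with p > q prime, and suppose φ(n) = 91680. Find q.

241

φ(n) = (p−1)(q−1) = n − (p+q) + 1, so p + q = 92303 − 91680 + 1 = 624.
p and q are the roots of t² − 624t + 92303 = 0.
Discriminant: 624² − 4·92303 = 389376 − 369212 = 20164; √20164 = 142.
q = (624 − 142)/2 = 241, p = (624 + 142)/2 = 383.
Check: 241 · 383 = 92303.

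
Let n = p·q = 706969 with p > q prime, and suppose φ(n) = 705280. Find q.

φ(n) = (p−1)(q−1) = n − (p+q) + 1, so p + q = 706969 − 705280 + 1 = 1690.
p and q are the roots of t² − 1690t + 706969 = 0.
Discriminant: 1690² − 4·706969 = 2856100 − 2827876 = 28224; √28224 = 168.
q = (1690 − 168)/2 = 761, p = (1690 + 168)/2 = 929.
Check: 761 · 929 = 706969.

761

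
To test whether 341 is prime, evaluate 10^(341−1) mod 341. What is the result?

67

10^1 ≡ 10 (mod 341)
10^2 ≡ 10^2 = 100 ≡ 100 (mod 341)
10^4 ≡ 100^2 = 10000 ≡ 111 (mod 341)
10^8 ≡ 111^2 = 12321 ≡ 45 (mod 341)
10^16 ≡ 45^2 = 2025 ≡ 320 (mod 341)
10^32 ≡ 320^2 = 102400 ≡ 100 (mod 341)
10^64 ≡ 100^2 = 10000 ≡ 111 (mod 341)
10^128 ≡ 111^2 = 12321 ≡ 45 (mod 341)
10^256 ≡ 45^2 = 2025 ≡ 320 (mod 341)
340 = 256 + 64 + 16 + 4 in binary powers of 2.
So 10^340 ≡ 320 · 111 · 320 · 111 ≡ 67 (mod 341).
Since 67 ≠ 1, base 10 is a Fermat witness: 341 is composite.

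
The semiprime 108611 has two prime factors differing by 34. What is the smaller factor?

313

Since p = q + 34, we have 108611 = q(q + 34), so q² + 34q − 108611 = 0.
Discriminant: 34² + 4·108611 = 1156 + 434444 = 435600; √435600 = 660.
q = (−34 + 660)/2 = 313, and p = q + 34 = 347.
Check: 313 · 347 = 108611.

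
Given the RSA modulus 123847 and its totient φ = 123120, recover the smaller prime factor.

271

φ(n) = (p−1)(q−1) = n − (p+q) + 1, so p + q = 123847 − 123120 + 1 = 728.
p and q are the roots of t² − 728t + 123847 = 0.
Discriminant: 728² − 4·123847 = 529984 − 495388 = 34596; √34596 = 186.
q = (728 − 186)/2 = 271, p = (728 + 186)/2 = 457.
Check: 271 · 457 = 123847.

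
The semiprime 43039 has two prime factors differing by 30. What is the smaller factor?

193

Since p = q + 30, we have 43039 = q(q + 30), so q² + 30q − 43039 = 0.
Discriminant: 30² + 4·43039 = 900 + 172156 = 173056; √173056 = 416.
q = (−30 + 416)/2 = 193, and p = q + 30 = 223.
Check: 193 · 223 = 43039.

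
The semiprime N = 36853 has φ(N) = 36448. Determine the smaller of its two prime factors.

φ(n) = (p−1)(q−1) = n − (p+q) + 1, so p + q = 36853 − 36448 + 1 = 406.
p and q are the roots of t² − 406t + 36853 = 0.
Discriminant: 406² − 4·36853 = 164836 − 147412 = 17424; √17424 = 132.
q = (406 − 132)/2 = 137, p = (406 + 132)/2 = 269.
Check: 137 · 269 = 36853.

137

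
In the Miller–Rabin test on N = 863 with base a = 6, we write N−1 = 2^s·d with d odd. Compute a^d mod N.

1

863 − 1 = 862 = 2^1 · 431, so d = 431.
6^1 ≡ 6 (mod 863)
6^2 ≡ 6^2 = 36 ≡ 36 (mod 863)
6^4 ≡ 36^2 = 1296 ≡ 433 (mod 863)
6^8 ≡ 433^2 = 187489 ≡ 218 (mod 863)
6^16 ≡ 218^2 = 47524 ≡ 59 (mod 863)
6^32 ≡ 59^2 = 3481 ≡ 29 (mod 863)
6^64 ≡ 29^2 = 841 ≡ 841 (mod 863)
6^128 ≡ 841^2 = 707281 ≡ 484 (mod 863)
6^256 ≡ 484^2 = 234256 ≡ 383 (mod 863)
431 = 256 + 128 + 32 + 8 + 4 + 2 + 1 in binary powers of 2.
So 6^431 ≡ 383 · 484 · 29 · 218 · 433 · 36 · 6 ≡ 1 (mod 863).
Since 6^d ≡ 1 (mod 863), base 6 does not prove 863 composite.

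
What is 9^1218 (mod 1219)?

9^1 ≡ 9 (mod 1219)
9^2 ≡ 9^2 = 81 ≡ 81 (mod 1219)
9^4 ≡ 81^2 = 6561 ≡ 466 (mod 1219)
9^8 ≡ 466^2 = 217156 ≡ 174 (mod 1219)
9^16 ≡ 174^2 = 30276 ≡ 1020 (mod 1219)
9^32 ≡ 1020^2 = 1040400 ≡ 593 (mod 1219)
9^64 ≡ 593^2 = 351649 ≡ 577 (mod 1219)
9^128 ≡ 577^2 = 332929 ≡ 142 (mod 1219)
9^256 ≡ 142^2 = 20164 ≡ 660 (mod 1219)
9^512 ≡ 660^2 = 435600 ≡ 417 (mod 1219)
9^1024 ≡ 417^2 = 173889 ≡ 791 (mod 1219)
1218 = 1024 + 128 + 64 + 2 in binary powers of 2.
So 9^1218 ≡ 791 · 142 · 577 · 81 ≡ 289 (mod 1219).
Since 289 ≠ 1, base 9 is a Fermat witness: 1219 is composite.

289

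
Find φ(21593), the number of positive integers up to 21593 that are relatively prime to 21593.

Factor: 21593 = 11 · 13 · 151.
φ(21593) = (11−1) · (13−1) · (151−1) = 10 · 12 · 150 = 18000.

18000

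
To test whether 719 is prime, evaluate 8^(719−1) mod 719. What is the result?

8^1 ≡ 8 (mod 719)
8^2 ≡ 8^2 = 64 ≡ 64 (mod 719)
8^4 ≡ 64^2 = 4096 ≡ 501 (mod 719)
8^8 ≡ 501^2 = 251001 ≡ 70 (mod 719)
8^16 ≡ 70^2 = 4900 ≡ 586 (mod 719)
8^32 ≡ 586^2 = 343396 ≡ 433 (mod 719)
8^64 ≡ 433^2 = 187489 ≡ 549 (mod 719)
8^128 ≡ 549^2 = 301401 ≡ 140 (mod 719)
8^256 ≡ 140^2 = 19600 ≡ 187 (mod 719)
8^512 ≡ 187^2 = 34969 ≡ 457 (mod 719)
718 = 512 + 128 + 64 + 8 + 4 + 2 in binary powers of 2.
So 8^718 ≡ 457 · 140 · 549 · 70 · 501 · 64 ≡ 1 (mod 719).
Since the result is 1, base 8 gives no evidence that 719 is composite.

1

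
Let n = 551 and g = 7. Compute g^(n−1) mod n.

197

7^1 ≡ 7 (mod 551)
7^2 ≡ 7^2 = 49 ≡ 49 (mod 551)
7^4 ≡ 49^2 = 2401 ≡ 197 (mod 551)
7^8 ≡ 197^2 = 38809 ≡ 239 (mod 551)
7^16 ≡ 239^2 = 57121 ≡ 368 (mod 551)
7^32 ≡ 368^2 = 135424 ≡ 429 (mod 551)
7^64 ≡ 429^2 = 184041 ≡ 7 (mod 551)
7^128 ≡ 7^2 = 49 ≡ 49 (mod 551)
7^256 ≡ 49^2 = 2401 ≡ 197 (mod 551)
7^512 ≡ 197^2 = 38809 ≡ 239 (mod 551)
550 = 512 + 32 + 4 + 2 in binary powers of 2.
So 7^550 ≡ 239 · 429 · 197 · 49 ≡ 197 (mod 551).
Since 197 ≠ 1, base 7 is a Fermat witness: 551 is composite.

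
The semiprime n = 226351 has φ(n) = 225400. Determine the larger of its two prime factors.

φ(n) = (p−1)(q−1) = n − (p+q) + 1, so p + q = 226351 − 225400 + 1 = 952.
p and q are the roots of t² − 952t + 226351 = 0.
Discriminant: 952² − 4·226351 = 906304 − 905404 = 900; √900 = 30.
q = (952 − 30)/2 = 461, p = (952 + 30)/2 = 491.
Check: 461 · 491 = 226351.

491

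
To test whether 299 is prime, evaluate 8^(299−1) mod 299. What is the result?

77

8^1 ≡ 8 (mod 299)
8^2 ≡ 8^2 = 64 ≡ 64 (mod 299)
8^4 ≡ 64^2 = 4096 ≡ 209 (mod 299)
8^8 ≡ 209^2 = 43681 ≡ 27 (mod 299)
8^16 ≡ 27^2 = 729 ≡ 131 (mod 299)
8^32 ≡ 131^2 = 17161 ≡ 118 (mod 299)
8^64 ≡ 118^2 = 13924 ≡ 170 (mod 299)
8^128 ≡ 170^2 = 28900 ≡ 196 (mod 299)
8^256 ≡ 196^2 = 38416 ≡ 144 (mod 299)
298 = 256 + 32 + 8 + 2 in binary powers of 2.
So 8^298 ≡ 144 · 118 · 27 · 64 ≡ 77 (mod 299).
Since 77 ≠ 1, base 8 is a Fermat witness: 299 is composite.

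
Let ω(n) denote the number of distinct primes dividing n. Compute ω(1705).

1705 = 5 · 341
341 = 11 · 31
1705 = 5 · 11 · 31, which has 3 distinct prime factors.

3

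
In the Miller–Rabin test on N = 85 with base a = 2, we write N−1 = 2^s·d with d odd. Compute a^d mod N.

85 − 1 = 84 = 2^2 · 21, so d = 21.
2^1 ≡ 2 (mod 85)
2^2 ≡ 2^2 = 4 ≡ 4 (mod 85)
2^4 ≡ 4^2 = 16 ≡ 16 (mod 85)
2^8 ≡ 16^2 = 256 ≡ 1 (mod 85)
2^16 ≡ 1^2 = 1 ≡ 1 (mod 85)
21 = 16 + 4 + 1 in binary powers of 2.
So 2^21 ≡ 1 · 16 · 2 ≡ 32 (mod 85).
Squaring chain: 32 → 4; never reaches −1, so base 2 is a Miller–Rabin witness that 85 is composite.

32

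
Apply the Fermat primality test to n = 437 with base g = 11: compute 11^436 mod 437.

315

11^1 ≡ 11 (mod 437)
11^2 ≡ 11^2 = 121 ≡ 121 (mod 437)
11^4 ≡ 121^2 = 14641 ≡ 220 (mod 437)
11^8 ≡ 220^2 = 48400 ≡ 330 (mod 437)
11^16 ≡ 330^2 = 108900 ≡ 87 (mod 437)
11^32 ≡ 87^2 = 7569 ≡ 140 (mod 437)
11^64 ≡ 140^2 = 19600 ≡ 372 (mod 437)
11^128 ≡ 372^2 = 138384 ≡ 292 (mod 437)
11^256 ≡ 292^2 = 85264 ≡ 49 (mod 437)
436 = 256 + 128 + 32 + 16 + 4 in binary powers of 2.
So 11^436 ≡ 49 · 292 · 140 · 87 · 220 ≡ 315 (mod 437).
Since 315 ≠ 1, base 11 is a Fermat witness: 437 is composite.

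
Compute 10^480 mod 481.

10^1 ≡ 10 (mod 481)
10^2 ≡ 10^2 = 100 ≡ 100 (mod 481)
10^4 ≡ 100^2 = 10000 ≡ 380 (mod 481)
10^8 ≡ 380^2 = 144400 ≡ 100 (mod 481)
10^16 ≡ 100^2 = 10000 ≡ 380 (mod 481)
10^32 ≡ 380^2 = 144400 ≡ 100 (mod 481)
10^64 ≡ 100^2 = 10000 ≡ 380 (mod 481)
10^128 ≡ 380^2 = 144400 ≡ 100 (mod 481)
10^256 ≡ 100^2 = 10000 ≡ 380 (mod 481)
480 = 256 + 128 + 64 + 32 in binary powers of 2.
So 10^480 ≡ 380 · 100 · 380 · 100 ≡ 1 (mod 481).
Since the result is 1, base 10 gives no evidence that 481 is composite.

1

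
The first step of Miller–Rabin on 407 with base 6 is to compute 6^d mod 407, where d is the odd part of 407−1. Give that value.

407 − 1 = 406 = 2^1 · 203, so d = 203.
6^1 ≡ 6 (mod 407)
6^2 ≡ 6^2 = 36 ≡ 36 (mod 407)
6^4 ≡ 36^2 = 1296 ≡ 75 (mod 407)
6^8 ≡ 75^2 = 5625 ≡ 334 (mod 407)
6^16 ≡ 334^2 = 111556 ≡ 38 (mod 407)
6^32 ≡ 38^2 = 1444 ≡ 223 (mod 407)
6^64 ≡ 223^2 = 49729 ≡ 75 (mod 407)
6^128 ≡ 75^2 = 5625 ≡ 334 (mod 407)
203 = 128 + 64 + 8 + 2 + 1 in binary powers of 2.
So 6^203 ≡ 334 · 75 · 334 · 36 · 6 ≡ 216 (mod 407).
Squaring chain: 216; never reaches −1, so base 6 is a Miller–Rabin witness that 407 is composite.

216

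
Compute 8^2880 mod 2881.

692

8^1 ≡ 8 (mod 2881)
8^2 ≡ 8^2 = 64 ≡ 64 (mod 2881)
8^4 ≡ 64^2 = 4096 ≡ 1215 (mod 2881)
8^8 ≡ 1215^2 = 1476225 ≡ 1153 (mod 2881)
8^16 ≡ 1153^2 = 1329409 ≡ 1268 (mod 2881)
8^32 ≡ 1268^2 = 1607824 ≡ 226 (mod 2881)
8^64 ≡ 226^2 = 51076 ≡ 2099 (mod 2881)
8^128 ≡ 2099^2 = 4405801 ≡ 752 (mod 2881)
8^256 ≡ 752^2 = 565504 ≡ 828 (mod 2881)
8^512 ≡ 828^2 = 685584 ≡ 2787 (mod 2881)
8^1024 ≡ 2787^2 = 7767369 ≡ 193 (mod 2881)
8^2048 ≡ 193^2 = 37249 ≡ 2677 (mod 2881)
2880 = 2048 + 512 + 256 + 64 in binary powers of 2.
So 8^2880 ≡ 2677 · 2787 · 828 · 2099 ≡ 692 (mod 2881).
Since 692 ≠ 1, base 8 is a Fermat witness: 2881 is composite.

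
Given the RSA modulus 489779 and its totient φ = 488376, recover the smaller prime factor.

φ(n) = (p−1)(q−1) = n − (p+q) + 1, so p + q = 489779 − 488376 + 1 = 1404.
p and q are the roots of t² − 1404t + 489779 = 0.
Discriminant: 1404² − 4·489779 = 1971216 − 1959116 = 12100; √12100 = 110.
q = (1404 − 110)/2 = 647, p = (1404 + 110)/2 = 757.
Check: 647 · 757 = 489779.

647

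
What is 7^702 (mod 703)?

7^1 ≡ 7 (mod 703)
7^2 ≡ 7^2 = 49 ≡ 49 (mod 703)
7^4 ≡ 49^2 = 2401 ≡ 292 (mod 703)
7^8 ≡ 292^2 = 85264 ≡ 201 (mod 703)
7^16 ≡ 201^2 = 40401 ≡ 330 (mod 703)
7^32 ≡ 330^2 = 108900 ≡ 638 (mod 703)
7^64 ≡ 638^2 = 407044 ≡ 7 (mod 703)
7^128 ≡ 7^2 = 49 ≡ 49 (mod 703)
7^256 ≡ 49^2 = 2401 ≡ 292 (mod 703)
7^512 ≡ 292^2 = 85264 ≡ 201 (mod 703)
702 = 512 + 128 + 32 + 16 + 8 + 4 + 2 in binary powers of 2.
So 7^702 ≡ 201 · 49 · 638 · 330 · 201 · 292 · 49 ≡ 1 (mod 703).
Since the result is 1, base 7 gives no evidence that 703 is composite.

1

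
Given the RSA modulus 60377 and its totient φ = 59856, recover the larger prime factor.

349

φ(n) = (p−1)(q−1) = n − (p+q) + 1, so p + q = 60377 − 59856 + 1 = 522.
p and q are the roots of t² − 522t + 60377 = 0.
Discriminant: 522² − 4·60377 = 272484 − 241508 = 30976; √30976 = 176.
q = (522 − 176)/2 = 173, p = (522 + 176)/2 = 349.
Check: 173 · 349 = 60377.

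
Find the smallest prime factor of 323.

323 is odd.
Digit sum 8, not divisible by 3.
Ends in 3: not divisible by 5.
7: 323 = 7·46 + 1
11: 323 = 11·29 + 4
13: 323 = 13·24 + 11
17: 323 = 17·19

17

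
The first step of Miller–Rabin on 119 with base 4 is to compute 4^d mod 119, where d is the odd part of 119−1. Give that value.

30

119 − 1 = 118 = 2^1 · 59, so d = 59.
4^1 ≡ 4 (mod 119)
4^2 ≡ 4^2 = 16 ≡ 16 (mod 119)
4^4 ≡ 16^2 = 256 ≡ 18 (mod 119)
4^8 ≡ 18^2 = 324 ≡ 86 (mod 119)
4^16 ≡ 86^2 = 7396 ≡ 18 (mod 119)
4^32 ≡ 18^2 = 324 ≡ 86 (mod 119)
59 = 32 + 16 + 8 + 2 + 1 in binary powers of 2.
So 4^59 ≡ 86 · 18 · 86 · 16 · 4 ≡ 30 (mod 119).
Squaring chain: 30; never reaches −1, so base 4 is a Miller–Rabin witness that 119 is composite.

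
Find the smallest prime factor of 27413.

27413 is odd.
Digit sum 17, not divisible by 3.
Ends in 3: not divisible by 5.
7: 27413 = 7·3916 + 1
11: 27413 = 11·2492 + 1
13: 27413 = 13·2108 + 9
17: 27413 = 17·1612 + 9
19: 27413 = 19·1442 + 15
23: 27413 = 23·1191 + 20
29: 27413 = 29·945 + 8
31: 27413 = 31·884 + 9
37: 27413 = 37·740 + 33
41: 27413 = 41·668 + 25
43: 27413 = 43·637 + 22
47: 27413 = 47·583 + 12
53: 27413 = 53·517 + 12
59: 27413 = 59·464 + 37
61: 27413 = 61·449 + 24
67: 27413 = 67·409 + 10
71: 27413 = 71·386 + 7
73: 27413 = 73·375 + 38
79: 27413 = 79·347

79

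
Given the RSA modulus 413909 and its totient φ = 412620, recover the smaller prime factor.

599

φ(n) = (p−1)(q−1) = n − (p+q) + 1, so p + q = 413909 − 412620 + 1 = 1290.
p and q are the roots of t² − 1290t + 413909 = 0.
Discriminant: 1290² − 4·413909 = 1664100 − 1655636 = 8464; √8464 = 92.
q = (1290 − 92)/2 = 599, p = (1290 + 92)/2 = 691.
Check: 599 · 691 = 413909.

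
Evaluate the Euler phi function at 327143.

Factor: 327143 = 31 · 61 · 173.
φ(327143) = (31−1) · (61−1) · (173−1) = 30 · 60 · 172 = 309600.

309600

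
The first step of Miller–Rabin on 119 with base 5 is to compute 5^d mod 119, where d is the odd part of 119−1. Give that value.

119 − 1 = 118 = 2^1 · 59, so d = 59.
5^1 ≡ 5 (mod 119)
5^2 ≡ 5^2 = 25 ≡ 25 (mod 119)
5^4 ≡ 25^2 = 625 ≡ 30 (mod 119)
5^8 ≡ 30^2 = 900 ≡ 67 (mod 119)
5^16 ≡ 67^2 = 4489 ≡ 86 (mod 119)
5^32 ≡ 86^2 = 7396 ≡ 18 (mod 119)
59 = 32 + 16 + 8 + 2 + 1 in binary powers of 2.
So 5^59 ≡ 18 · 86 · 67 · 25 · 5 ≡ 45 (mod 119).
Squaring chain: 45; never reaches −1, so base 5 is a Miller–Rabin witness that 119 is composite.

45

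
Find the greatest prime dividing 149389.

79

149389 = 31 · 4819
4819 = 61 · 79
79 is prime.
So 149389 = 31 · 61 · 79; the largest prime factor is 79.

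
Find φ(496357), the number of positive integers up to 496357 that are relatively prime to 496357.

477360

Factor: 496357 = 61 · 79 · 103.
φ(496357) = (61−1) · (79−1) · (103−1) = 60 · 78 · 102 = 477360.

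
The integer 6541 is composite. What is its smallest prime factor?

31

6541 is odd.
Digit sum 16, not divisible by 3.
Ends in 1: not divisible by 5.
7: 6541 = 7·934 + 3
11: 6541 = 11·594 + 7
13: 6541 = 13·503 + 2
17: 6541 = 17·384 + 13
19: 6541 = 19·344 + 5
23: 6541 = 23·284 + 9
29: 6541 = 29·225 + 16
31: 6541 = 31·211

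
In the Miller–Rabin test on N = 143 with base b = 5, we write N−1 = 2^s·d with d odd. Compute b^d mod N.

60

143 − 1 = 142 = 2^1 · 71, so d = 71.
5^1 ≡ 5 (mod 143)
5^2 ≡ 5^2 = 25 ≡ 25 (mod 143)
5^4 ≡ 25^2 = 625 ≡ 53 (mod 143)
5^8 ≡ 53^2 = 2809 ≡ 92 (mod 143)
5^16 ≡ 92^2 = 8464 ≡ 27 (mod 143)
5^32 ≡ 27^2 = 729 ≡ 14 (mod 143)
5^64 ≡ 14^2 = 196 ≡ 53 (mod 143)
71 = 64 + 4 + 2 + 1 in binary powers of 2.
So 5^71 ≡ 53 · 53 · 25 · 5 ≡ 60 (mod 143).
Squaring chain: 60; never reaches −1, so base 5 is a Miller–Rabin witness that 143 is composite.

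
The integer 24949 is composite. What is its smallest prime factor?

61

24949 is odd.
Digit sum 28, not divisible by 3.
Ends in 9: not divisible by 5.
7: 24949 = 7·3564 + 1
11: 24949 = 11·2268 + 1
13: 24949 = 13·1919 + 2
17: 24949 = 17·1467 + 10
19: 24949 = 19·1313 + 2
23: 24949 = 23·1084 + 17
29: 24949 = 29·860 + 9
31: 24949 = 31·804 + 25
37: 24949 = 37·674 + 11
41: 24949 = 41·608 + 21
43: 24949 = 43·580 + 9
47: 24949 = 47·530 + 39
53: 24949 = 53·470 + 39
59: 24949 = 59·422 + 51
61: 24949 = 61·409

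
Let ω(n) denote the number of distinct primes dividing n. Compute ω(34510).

5

34510 = 2 · 17255
17255 = 5 · 3451
3451 = 7 · 493
493 = 17 · 29
34510 = 2 · 5 · 7 · 17 · 29, which has 5 distinct prime factors.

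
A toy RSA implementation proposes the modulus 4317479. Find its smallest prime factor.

89

4317479 is odd.
Digit sum 35, not divisible by 3.
Ends in 9: not divisible by 5.
7: 4317479 = 7·616782 + 5
11: 4317479 = 11·392498 + 1
13: 4317479 = 13·332113 + 10
17: 4317479 = 17·253969 + 6
19: 4317479 = 19·227235 + 14
23: 4317479 = 23·187716 + 11
29: 4317479 = 29·148878 + 17
31: 4317479 = 31·139273 + 16
37: 4317479 = 37·116688 + 23
41: 4317479 = 41·105304 + 15
43: 4317479 = 43·100406 + 21
47: 4317479 = 47·91861 + 12
53: 4317479 = 53·81461 + 46
59: 4317479 = 59·73177 + 36
61: 4317479 = 61·70778 + 21
67: 4317479 = 67·64439 + 66
71: 4317479 = 71·60809 + 40
73: 4317479 = 73·59143 + 40
79: 4317479 = 79·54651 + 50
83: 4317479 = 83·52017 + 68
89: 4317479 = 89·48511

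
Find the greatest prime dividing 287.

41

287 = 7 · 41
41 is prime.
So 287 = 7 · 41; the largest prime factor is 41.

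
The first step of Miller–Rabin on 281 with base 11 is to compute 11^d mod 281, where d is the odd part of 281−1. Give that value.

221

281 − 1 = 280 = 2^3 · 35, so d = 35.
11^1 ≡ 11 (mod 281)
11^2 ≡ 11^2 = 121 ≡ 121 (mod 281)
11^4 ≡ 121^2 = 14641 ≡ 29 (mod 281)
11^8 ≡ 29^2 = 841 ≡ 279 (mod 281)
11^16 ≡ 279^2 = 77841 ≡ 4 (mod 281)
11^32 ≡ 4^2 = 16 ≡ 16 (mod 281)
35 = 32 + 2 + 1 in binary powers of 2.
So 11^35 ≡ 16 · 121 · 11 ≡ 221 (mod 281).
Squaring chain: 221 → 228 → 280; reaches −1, so base 11 does not prove 281 composite.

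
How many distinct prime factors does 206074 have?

5

206074 = 2 · 103037
103037 = 11 · 9367
9367 = 17 · 551
551 = 19 · 29
206074 = 2 · 11 · 17 · 19 · 29, which has 5 distinct prime factors.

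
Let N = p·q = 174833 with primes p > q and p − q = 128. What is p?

Since p = q + 128, we have 174833 = q(q + 128), so q² + 128q − 174833 = 0.
Discriminant: 128² + 4·174833 = 16384 + 699332 = 715716; √715716 = 846.
q = (−128 + 846)/2 = 359, and p = q + 128 = 487.
Check: 359 · 487 = 174833.

487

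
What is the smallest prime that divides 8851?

53

8851 is odd.
Digit sum 22, not divisible by 3.
Ends in 1: not divisible by 5.
7: 8851 = 7·1264 + 3
11: 8851 = 11·804 + 7
13: 8851 = 13·680 + 11
17: 8851 = 17·520 + 11
19: 8851 = 19·465 + 16
23: 8851 = 23·384 + 19
29: 8851 = 29·305 + 6
31: 8851 = 31·285 + 16
37: 8851 = 37·239 + 8
41: 8851 = 41·215 + 36
43: 8851 = 43·205 + 36
47: 8851 = 47·188 + 15
53: 8851 = 53·167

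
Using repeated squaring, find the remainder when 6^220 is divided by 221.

217

6^1 ≡ 6 (mod 221)
6^2 ≡ 6^2 = 36 ≡ 36 (mod 221)
6^4 ≡ 36^2 = 1296 ≡ 191 (mod 221)
6^8 ≡ 191^2 = 36481 ≡ 16 (mod 221)
6^16 ≡ 16^2 = 256 ≡ 35 (mod 221)
6^32 ≡ 35^2 = 1225 ≡ 120 (mod 221)
6^64 ≡ 120^2 = 14400 ≡ 35 (mod 221)
6^128 ≡ 35^2 = 1225 ≡ 120 (mod 221)
220 = 128 + 64 + 16 + 8 + 4 in binary powers of 2.
So 6^220 ≡ 120 · 35 · 35 · 16 · 191 ≡ 217 (mod 221).
Since 217 ≠ 1, base 6 is a Fermat witness: 221 is composite.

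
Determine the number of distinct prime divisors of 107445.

5

107445 = 3 · 35815
35815 = 5 · 7163
7163 = 13 · 551
551 = 19 · 29
107445 = 3 · 5 · 13 · 19 · 29, which has 5 distinct prime factors.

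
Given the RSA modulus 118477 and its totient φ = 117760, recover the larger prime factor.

461

φ(n) = (p−1)(q−1) = n − (p+q) + 1, so p + q = 118477 − 117760 + 1 = 718.
p and q are the roots of t² − 718t + 118477 = 0.
Discriminant: 718² − 4·118477 = 515524 − 473908 = 41616; √41616 = 204.
q = (718 − 204)/2 = 257, p = (718 + 204)/2 = 461.
Check: 257 · 461 = 118477.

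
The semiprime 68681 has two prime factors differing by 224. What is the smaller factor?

173

Since p = q + 224, we have 68681 = q(q + 224), so q² + 224q − 68681 = 0.
Discriminant: 224² + 4·68681 = 50176 + 274724 = 324900; √324900 = 570.
q = (−224 + 570)/2 = 173, and p = q + 224 = 397.
Check: 173 · 397 = 68681.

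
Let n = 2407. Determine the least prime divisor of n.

2407 is odd.
Digit sum 13, not divisible by 3.
Ends in 7: not divisible by 5.
7: 2407 = 7·343 + 6
11: 2407 = 11·218 + 9
13: 2407 = 13·185 + 2
17: 2407 = 17·141 + 10
19: 2407 = 19·126 + 13
23: 2407 = 23·104 + 15
29: 2407 = 29·83

29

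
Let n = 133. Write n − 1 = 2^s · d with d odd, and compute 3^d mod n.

133 − 1 = 132 = 2^2 · 33, so d = 33.
3^1 ≡ 3 (mod 133)
3^2 ≡ 3^2 = 9 ≡ 9 (mod 133)
3^4 ≡ 9^2 = 81 ≡ 81 (mod 133)
3^8 ≡ 81^2 = 6561 ≡ 44 (mod 133)
3^16 ≡ 44^2 = 1936 ≡ 74 (mod 133)
3^32 ≡ 74^2 = 5476 ≡ 23 (mod 133)
33 = 32 + 1 in binary powers of 2.
So 3^33 ≡ 23 · 3 ≡ 69 (mod 133).
Squaring chain: 69 → 106; never reaches −1, so base 3 is a Miller–Rabin witness that 133 is composite.

69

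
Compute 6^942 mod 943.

210

6^1 ≡ 6 (mod 943)
6^2 ≡ 6^2 = 36 ≡ 36 (mod 943)
6^4 ≡ 36^2 = 1296 ≡ 353 (mod 943)
6^8 ≡ 353^2 = 124609 ≡ 133 (mod 943)
6^16 ≡ 133^2 = 17689 ≡ 715 (mod 943)
6^32 ≡ 715^2 = 511225 ≡ 119 (mod 943)
6^64 ≡ 119^2 = 14161 ≡ 16 (mod 943)
6^128 ≡ 16^2 = 256 ≡ 256 (mod 943)
6^256 ≡ 256^2 = 65536 ≡ 469 (mod 943)
6^512 ≡ 469^2 = 219961 ≡ 242 (mod 943)
942 = 512 + 256 + 128 + 32 + 8 + 4 + 2 in binary powers of 2.
So 6^942 ≡ 242 · 469 · 256 · 119 · 133 · 353 · 36 ≡ 210 (mod 943).
Since 210 ≠ 1, base 6 is a Fermat witness: 943 is composite.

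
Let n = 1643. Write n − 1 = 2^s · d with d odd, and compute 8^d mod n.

1496

1643 − 1 = 1642 = 2^1 · 821, so d = 821.
8^1 ≡ 8 (mod 1643)
8^2 ≡ 8^2 = 64 ≡ 64 (mod 1643)
8^4 ≡ 64^2 = 4096 ≡ 810 (mod 1643)
8^8 ≡ 810^2 = 656100 ≡ 543 (mod 1643)
8^16 ≡ 543^2 = 294849 ≡ 752 (mod 1643)
8^32 ≡ 752^2 = 565504 ≡ 312 (mod 1643)
8^64 ≡ 312^2 = 97344 ≡ 407 (mod 1643)
8^128 ≡ 407^2 = 165649 ≡ 1349 (mod 1643)
8^256 ≡ 1349^2 = 1819801 ≡ 1000 (mod 1643)
8^512 ≡ 1000^2 = 1000000 ≡ 1056 (mod 1643)
821 = 512 + 256 + 32 + 16 + 4 + 1 in binary powers of 2.
So 8^821 ≡ 1056 · 1000 · 312 · 752 · 810 · 8 ≡ 1496 (mod 1643).
Squaring chain: 1496; never reaches −1, so base 8 is a Miller–Rabin witness that 1643 is composite.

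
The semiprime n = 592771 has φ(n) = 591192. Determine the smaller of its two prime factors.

613

φ(n) = (p−1)(q−1) = n − (p+q) + 1, so p + q = 592771 − 591192 + 1 = 1580.
p and q are the roots of t² − 1580t + 592771 = 0.
Discriminant: 1580² − 4·592771 = 2496400 − 2371084 = 125316; √125316 = 354.
q = (1580 − 354)/2 = 613, p = (1580 + 354)/2 = 967.
Check: 613 · 967 = 592771.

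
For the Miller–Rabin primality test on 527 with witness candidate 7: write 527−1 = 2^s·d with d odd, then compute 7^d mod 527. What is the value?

165

527 − 1 = 526 = 2^1 · 263, so d = 263.
7^1 ≡ 7 (mod 527)
7^2 ≡ 7^2 = 49 ≡ 49 (mod 527)
7^4 ≡ 49^2 = 2401 ≡ 293 (mod 527)
7^8 ≡ 293^2 = 85849 ≡ 475 (mod 527)
7^16 ≡ 475^2 = 225625 ≡ 69 (mod 527)
7^32 ≡ 69^2 = 4761 ≡ 18 (mod 527)
7^64 ≡ 18^2 = 324 ≡ 324 (mod 527)
7^128 ≡ 324^2 = 104976 ≡ 103 (mod 527)
7^256 ≡ 103^2 = 10609 ≡ 69 (mod 527)
263 = 256 + 4 + 2 + 1 in binary powers of 2.
So 7^263 ≡ 69 · 293 · 49 · 7 ≡ 165 (mod 527).
Squaring chain: 165; never reaches −1, so base 7 is a Miller–Rabin witness that 527 is composite.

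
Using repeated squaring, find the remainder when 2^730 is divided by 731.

4

2^1 ≡ 2 (mod 731)
2^2 ≡ 2^2 = 4 ≡ 4 (mod 731)
2^4 ≡ 4^2 = 16 ≡ 16 (mod 731)
2^8 ≡ 16^2 = 256 ≡ 256 (mod 731)
2^16 ≡ 256^2 = 65536 ≡ 477 (mod 731)
2^32 ≡ 477^2 = 227529 ≡ 188 (mod 731)
2^64 ≡ 188^2 = 35344 ≡ 256 (mod 731)
2^128 ≡ 256^2 = 65536 ≡ 477 (mod 731)
2^256 ≡ 477^2 = 227529 ≡ 188 (mod 731)
2^512 ≡ 188^2 = 35344 ≡ 256 (mod 731)
730 = 512 + 128 + 64 + 16 + 8 + 2 in binary powers of 2.
So 2^730 ≡ 256 · 477 · 256 · 477 · 256 · 4 ≡ 4 (mod 731).
Since 4 ≠ 1, base 2 is a Fermat witness: 731 is composite.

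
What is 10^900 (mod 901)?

735

10^1 ≡ 10 (mod 901)
10^2 ≡ 10^2 = 100 ≡ 100 (mod 901)
10^4 ≡ 100^2 = 10000 ≡ 89 (mod 901)
10^8 ≡ 89^2 = 7921 ≡ 713 (mod 901)
10^16 ≡ 713^2 = 508369 ≡ 205 (mod 901)
10^32 ≡ 205^2 = 42025 ≡ 579 (mod 901)
10^64 ≡ 579^2 = 335241 ≡ 69 (mod 901)
10^128 ≡ 69^2 = 4761 ≡ 256 (mod 901)
10^256 ≡ 256^2 = 65536 ≡ 664 (mod 901)
10^512 ≡ 664^2 = 440896 ≡ 307 (mod 901)
900 = 512 + 256 + 128 + 4 in binary powers of 2.
So 10^900 ≡ 307 · 664 · 256 · 89 ≡ 735 (mod 901).
Since 735 ≠ 1, base 10 is a Fermat witness: 901 is composite.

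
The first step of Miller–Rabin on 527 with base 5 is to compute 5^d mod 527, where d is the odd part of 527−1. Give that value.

527 − 1 = 526 = 2^1 · 263, so d = 263.
5^1 ≡ 5 (mod 527)
5^2 ≡ 5^2 = 25 ≡ 25 (mod 527)
5^4 ≡ 25^2 = 625 ≡ 98 (mod 527)
5^8 ≡ 98^2 = 9604 ≡ 118 (mod 527)
5^16 ≡ 118^2 = 13924 ≡ 222 (mod 527)
5^32 ≡ 222^2 = 49284 ≡ 273 (mod 527)
5^64 ≡ 273^2 = 74529 ≡ 222 (mod 527)
5^128 ≡ 222^2 = 49284 ≡ 273 (mod 527)
5^256 ≡ 273^2 = 74529 ≡ 222 (mod 527)
263 = 256 + 4 + 2 + 1 in binary powers of 2.
So 5^263 ≡ 222 · 98 · 25 · 5 ≡ 180 (mod 527).
Squaring chain: 180; never reaches −1, so base 5 is a Miller–Rabin witness that 527 is composite.

180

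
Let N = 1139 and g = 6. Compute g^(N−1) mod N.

920

6^1 ≡ 6 (mod 1139)
6^2 ≡ 6^2 = 36 ≡ 36 (mod 1139)
6^4 ≡ 36^2 = 1296 ≡ 157 (mod 1139)
6^8 ≡ 157^2 = 24649 ≡ 730 (mod 1139)
6^16 ≡ 730^2 = 532900 ≡ 987 (mod 1139)
6^32 ≡ 987^2 = 974169 ≡ 324 (mod 1139)
6^64 ≡ 324^2 = 104976 ≡ 188 (mod 1139)
6^128 ≡ 188^2 = 35344 ≡ 35 (mod 1139)
6^256 ≡ 35^2 = 1225 ≡ 86 (mod 1139)
6^512 ≡ 86^2 = 7396 ≡ 562 (mod 1139)
6^1024 ≡ 562^2 = 315844 ≡ 341 (mod 1139)
1138 = 1024 + 64 + 32 + 16 + 2 in binary powers of 2.
So 6^1138 ≡ 341 · 188 · 324 · 987 · 36 ≡ 920 (mod 1139).
Since 920 ≠ 1, base 6 is a Fermat witness: 1139 is composite.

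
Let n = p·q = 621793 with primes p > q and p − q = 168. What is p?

877

Since p = q + 168, we have 621793 = q(q + 168), so q² + 168q − 621793 = 0.
Discriminant: 168² + 4·621793 = 28224 + 2487172 = 2515396; √2515396 = 1586.
q = (−168 + 1586)/2 = 709, and p = q + 168 = 877.
Check: 709 · 877 = 621793.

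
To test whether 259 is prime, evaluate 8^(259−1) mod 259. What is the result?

8^1 ≡ 8 (mod 259)
8^2 ≡ 8^2 = 64 ≡ 64 (mod 259)
8^4 ≡ 64^2 = 4096 ≡ 211 (mod 259)
8^8 ≡ 211^2 = 44521 ≡ 232 (mod 259)
8^16 ≡ 232^2 = 53824 ≡ 211 (mod 259)
8^32 ≡ 211^2 = 44521 ≡ 232 (mod 259)
8^64 ≡ 232^2 = 53824 ≡ 211 (mod 259)
8^128 ≡ 211^2 = 44521 ≡ 232 (mod 259)
8^256 ≡ 232^2 = 53824 ≡ 211 (mod 259)
258 = 256 + 2 in binary powers of 2.
So 8^258 ≡ 211 · 64 ≡ 36 (mod 259).
Since 36 ≠ 1, base 8 is a Fermat witness: 259 is composite.

36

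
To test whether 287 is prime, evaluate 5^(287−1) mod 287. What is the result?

86

5^1 ≡ 5 (mod 287)
5^2 ≡ 5^2 = 25 ≡ 25 (mod 287)
5^4 ≡ 25^2 = 625 ≡ 51 (mod 287)
5^8 ≡ 51^2 = 2601 ≡ 18 (mod 287)
5^16 ≡ 18^2 = 324 ≡ 37 (mod 287)
5^32 ≡ 37^2 = 1369 ≡ 221 (mod 287)
5^64 ≡ 221^2 = 48841 ≡ 51 (mod 287)
5^128 ≡ 51^2 = 2601 ≡ 18 (mod 287)
5^256 ≡ 18^2 = 324 ≡ 37 (mod 287)
286 = 256 + 16 + 8 + 4 + 2 in binary powers of 2.
So 5^286 ≡ 37 · 37 · 18 · 51 · 25 ≡ 86 (mod 287).
Since 86 ≠ 1, base 5 is a Fermat witness: 287 is composite.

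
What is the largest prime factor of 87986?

87986 = 2 · 43993
43993 = 29 · 1517
1517 = 37 · 41
41 is prime.
So 87986 = 2 · 29 · 37 · 41; the largest prime factor is 41.

41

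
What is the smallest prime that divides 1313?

1313 is odd.
Digit sum 8, not divisible by 3.
Ends in 3: not divisible by 5.
7: 1313 = 7·187 + 4
11: 1313 = 11·119 + 4
13: 1313 = 13·101

13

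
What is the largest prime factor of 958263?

958263 = 3 · 319421
319421 = 37 · 8633
8633 = 89 · 97
97 is prime.
So 958263 = 3 · 37 · 89 · 97; the largest prime factor is 97.

97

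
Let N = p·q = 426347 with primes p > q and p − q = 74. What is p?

Since p = q + 74, we have 426347 = q(q + 74), so q² + 74q − 426347 = 0.
Discriminant: 74² + 4·426347 = 5476 + 1705388 = 1710864; √1710864 = 1308.
q = (−74 + 1308)/2 = 617, and p = q + 74 = 691.
Check: 617 · 691 = 426347.

691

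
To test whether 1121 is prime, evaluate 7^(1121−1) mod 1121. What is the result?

7^1 ≡ 7 (mod 1121)
7^2 ≡ 7^2 = 49 ≡ 49 (mod 1121)
7^4 ≡ 49^2 = 2401 ≡ 159 (mod 1121)
7^8 ≡ 159^2 = 25281 ≡ 619 (mod 1121)
7^16 ≡ 619^2 = 383161 ≡ 900 (mod 1121)
7^32 ≡ 900^2 = 810000 ≡ 638 (mod 1121)
7^64 ≡ 638^2 = 407044 ≡ 121 (mod 1121)
7^128 ≡ 121^2 = 14641 ≡ 68 (mod 1121)
7^256 ≡ 68^2 = 4624 ≡ 140 (mod 1121)
7^512 ≡ 140^2 = 19600 ≡ 543 (mod 1121)
7^1024 ≡ 543^2 = 294849 ≡ 26 (mod 1121)
1120 = 1024 + 64 + 32 in binary powers of 2.
So 7^1120 ≡ 26 · 121 · 638 ≡ 558 (mod 1121).
Since 558 ≠ 1, base 7 is a Fermat witness: 1121 is composite.

558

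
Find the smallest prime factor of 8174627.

59

8174627 is odd.
Digit sum 35, not divisible by 3.
Ends in 7: not divisible by 5.
7: 8174627 = 7·1167803 + 6
11: 8174627 = 11·743147 + 10
13: 8174627 = 13·628817 + 6
17: 8174627 = 17·480860 + 7
19: 8174627 = 19·430243 + 10
23: 8174627 = 23·355418 + 13
29: 8174627 = 29·281883 + 20
31: 8174627 = 31·263697 + 20
37: 8174627 = 37·220935 + 32
41: 8174627 = 41·199381 + 6
43: 8174627 = 43·190107 + 26
47: 8174627 = 47·173928 + 11
53: 8174627 = 53·154238 + 13
59: 8174627 = 59·138553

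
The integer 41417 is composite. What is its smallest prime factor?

83

41417 is odd.
Digit sum 17, not divisible by 3.
Ends in 7: not divisible by 5.
7: 41417 = 7·5916 + 5
11: 41417 = 11·3765 + 2
13: 41417 = 13·3185 + 12
17: 41417 = 17·2436 + 5
19: 41417 = 19·2179 + 16
23: 41417 = 23·1800 + 17
29: 41417 = 29·1428 + 5
31: 41417 = 31·1336 + 1
37: 41417 = 37·1119 + 14
41: 41417 = 41·1010 + 7
43: 41417 = 43·963 + 8
47: 41417 = 47·881 + 10
53: 41417 = 53·781 + 24
59: 41417 = 59·701 + 58
61: 41417 = 61·678 + 59
67: 41417 = 67·618 + 11
71: 41417 = 71·583 + 24
73: 41417 = 73·567 + 26
79: 41417 = 79·524 + 21
83: 41417 = 83·499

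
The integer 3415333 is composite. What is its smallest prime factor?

59

3415333 is odd.
Digit sum 22, not divisible by 3.
Ends in 3: not divisible by 5.
7: 3415333 = 7·487904 + 5
11: 3415333 = 11·310484 + 9
13: 3415333 = 13·262717 + 12
17: 3415333 = 17·200901 + 16
19: 3415333 = 19·179754 + 7
23: 3415333 = 23·148492 + 17
29: 3415333 = 29·117770 + 3
31: 3415333 = 31·110172 + 1
37: 3415333 = 37·92306 + 11
41: 3415333 = 41·83300 + 33
43: 3415333 = 43·79426 + 15
47: 3415333 = 47·72666 + 31
53: 3415333 = 53·64440 + 13
59: 3415333 = 59·57887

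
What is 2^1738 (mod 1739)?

1283

2^1 ≡ 2 (mod 1739)
2^2 ≡ 2^2 = 4 ≡ 4 (mod 1739)
2^4 ≡ 4^2 = 16 ≡ 16 (mod 1739)
2^8 ≡ 16^2 = 256 ≡ 256 (mod 1739)
2^16 ≡ 256^2 = 65536 ≡ 1193 (mod 1739)
2^32 ≡ 1193^2 = 1423249 ≡ 747 (mod 1739)
2^64 ≡ 747^2 = 558009 ≡ 1529 (mod 1739)
2^128 ≡ 1529^2 = 2337841 ≡ 625 (mod 1739)
2^256 ≡ 625^2 = 390625 ≡ 1089 (mod 1739)
2^512 ≡ 1089^2 = 1185921 ≡ 1662 (mod 1739)
2^1024 ≡ 1662^2 = 2762244 ≡ 712 (mod 1739)
1738 = 1024 + 512 + 128 + 64 + 8 + 2 in binary powers of 2.
So 2^1738 ≡ 712 · 1662 · 625 · 1529 · 256 · 4 ≡ 1283 (mod 1739).
Since 1283 ≠ 1, base 2 is a Fermat witness: 1739 is composite.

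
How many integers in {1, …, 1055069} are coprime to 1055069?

Factor: 1055069 = 73 · 97 · 149.
φ(1055069) = (73−1) · (97−1) · (149−1) = 72 · 96 · 148 = 1022976.

1022976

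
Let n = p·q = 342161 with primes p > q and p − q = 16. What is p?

Since p = q + 16, we have 342161 = q(q + 16), so q² + 16q − 342161 = 0.
Discriminant: 16² + 4·342161 = 256 + 1368644 = 1368900; √1368900 = 1170.
q = (−16 + 1170)/2 = 577, and p = q + 16 = 593.
Check: 577 · 593 = 342161.

593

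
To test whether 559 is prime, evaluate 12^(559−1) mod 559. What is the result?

183

12^1 ≡ 12 (mod 559)
12^2 ≡ 12^2 = 144 ≡ 144 (mod 559)
12^4 ≡ 144^2 = 20736 ≡ 53 (mod 559)
12^8 ≡ 53^2 = 2809 ≡ 14 (mod 559)
12^16 ≡ 14^2 = 196 ≡ 196 (mod 559)
12^32 ≡ 196^2 = 38416 ≡ 404 (mod 559)
12^64 ≡ 404^2 = 163216 ≡ 547 (mod 559)
12^128 ≡ 547^2 = 299209 ≡ 144 (mod 559)
12^256 ≡ 144^2 = 20736 ≡ 53 (mod 559)
12^512 ≡ 53^2 = 2809 ≡ 14 (mod 559)
558 = 512 + 32 + 8 + 4 + 2 in binary powers of 2.
So 12^558 ≡ 14 · 404 · 14 · 53 · 144 ≡ 183 (mod 559).
Since 183 ≠ 1, base 12 is a Fermat witness: 559 is composite.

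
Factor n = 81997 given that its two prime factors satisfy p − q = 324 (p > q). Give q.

Since p = q + 324, we have 81997 = q(q + 324), so q² + 324q − 81997 = 0.
Discriminant: 324² + 4·81997 = 104976 + 327988 = 432964; √432964 = 658.
q = (−324 + 658)/2 = 167, and p = q + 324 = 491.
Check: 167 · 491 = 81997.

167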